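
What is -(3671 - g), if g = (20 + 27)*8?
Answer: -3295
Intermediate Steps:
g = 376 (g = 47*8 = 376)
-(3671 - g) = -(3671 - 1*376) = -(3671 - 376) = -1*3295 = -3295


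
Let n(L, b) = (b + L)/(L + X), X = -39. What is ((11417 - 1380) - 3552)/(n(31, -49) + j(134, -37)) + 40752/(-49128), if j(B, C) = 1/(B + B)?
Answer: 889154867/309097 ≈ 2876.6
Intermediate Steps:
j(B, C) = 1/(2*B)
n(L, b) = (L + b)/(-39 + L) (n(L, b) = (b + L)/(L - 39) = (L + b)/(-39 + L))
((11417 - 1380) - 3552)/(n(31, -49) + j(134, -37)) + 40752/(-49128) = ((11417 - 1380) - 3552)/((31 - 49)/(-39 + 31) + (1/2)/134) + 40752/(-49128) = (10037 - 3552)/(-18/(-8) + (1/2)*(1/134)) + 40752*(-1/49128) = 6485/(-1/8*(-18) + 1/268) - 1698/2047 = 6485/(9/4 + 1/268) - 1698/2047 = 6485/(151/67) - 1698/2047 = 6485*(67/151) - 1698/2047 = 434495/151 - 1698/2047 = 889154867/309097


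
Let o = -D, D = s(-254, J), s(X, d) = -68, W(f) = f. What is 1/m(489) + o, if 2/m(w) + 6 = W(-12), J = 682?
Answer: 59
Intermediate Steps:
m(w) = -⅑ (m(w) = 2/(-6 - 12) = 2/(-18) = 2*(-1/18) = -⅑)
D = -68
o = 68 (o = -1*(-68) = 68)
1/m(489) + o = 1/(-⅑) + 68 = -9 + 68 = 59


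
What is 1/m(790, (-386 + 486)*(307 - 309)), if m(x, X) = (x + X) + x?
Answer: 1/1380 ≈ 0.00072464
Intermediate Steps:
m(x, X) = X + 2*x (m(x, X) = (X + x) + x = X + 2*x)
1/m(790, (-386 + 486)*(307 - 309)) = 1/((-386 + 486)*(307 - 309) + 2*790) = 1/(100*(-2) + 1580) = 1/(-200 + 1580) = 1/1380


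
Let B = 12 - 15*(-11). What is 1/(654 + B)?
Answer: 1/831 ≈ 0.0012034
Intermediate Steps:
B = 177 (B = 12 + 165 = 177)
1/(654 + B) = 1/(654 + 177) = 1/831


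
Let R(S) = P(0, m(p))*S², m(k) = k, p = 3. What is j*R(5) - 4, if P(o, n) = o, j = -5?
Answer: -4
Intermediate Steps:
R(S) = 0 (R(S) = 0*S² = 0)
j*R(5) - 4 = -5*0 - 4 = 0 - 4 = -4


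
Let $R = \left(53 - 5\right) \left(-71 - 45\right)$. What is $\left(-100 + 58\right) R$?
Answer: $233856$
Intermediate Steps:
$R = -5568$ ($R = 48 \left(-116\right) = -5568$)
$\left(-100 + 58\right) R = \left(-100 + 58\right) \left(-5568\right) = \left(-42\right) \left(-5568\right) = 233856$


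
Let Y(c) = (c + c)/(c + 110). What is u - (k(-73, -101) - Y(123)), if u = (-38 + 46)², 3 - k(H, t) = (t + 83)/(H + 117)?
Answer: 316001/5126 ≈ 61.647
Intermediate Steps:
Y(c) = 2*c/(110 + c) (Y(c) = (2*c)/(110 + c) = 2*c/(110 + c))
k(H, t) = 3 - (83 + t)/(117 + H) (k(H, t) = 3 - (t + 83)/(H + 117) = 3 - (83 + t)/(117 + H))
u = 64 (u = 8² = 64)
u - (k(-73, -101) - Y(123)) = 64 - ((268 - 1*(-101) + 3*(-73))/(117 - 73) - 2*123/(110 + 123)) = 64 - ((268 + 101 - 219)/44 - 2*123/233) = 64 - ((1/44)*150 - 2*123/233) = 64 - (75/22 - 1*246/233) = 64 - (75/22 - 246/233) = 64 - 1*12063/5126 = 64 - 12063/5126 = 316001/5126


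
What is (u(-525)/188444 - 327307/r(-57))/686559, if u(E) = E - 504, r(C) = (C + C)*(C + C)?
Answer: -7711551649/210174437856402 ≈ -3.6691e-5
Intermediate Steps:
r(C) = 4*C**2 (r(C) = (2*C)*(2*C) = 4*C**2)
u(E) = -504 + E
(u(-525)/188444 - 327307/r(-57))/686559 = ((-504 - 525)/188444 - 327307/(4*(-57)**2))/686559 = (-1029*1/188444 - 327307/(4*3249))*(1/686559) = (-1029/188444 - 327307/12996)*(1/686559) = -7711551649/306127278*1/686559 = -7711551649/210174437856402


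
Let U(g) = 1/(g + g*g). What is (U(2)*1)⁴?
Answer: 1/1296 ≈ 0.00077160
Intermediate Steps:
U(g) = 1/(g + g²)
(U(2)*1)⁴ = ((1/(2*(1 + 2)))*1)⁴ = (((½)/3)*1)⁴ = (((½)*(⅓))*1)⁴ = ((⅙)*1)⁴ = (⅙)⁴ = 1/1296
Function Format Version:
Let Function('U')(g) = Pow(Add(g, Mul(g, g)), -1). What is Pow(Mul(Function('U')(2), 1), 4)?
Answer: Rational(1, 1296) ≈ 0.00077160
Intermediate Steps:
Function('U')(g) = Pow(Add(g, Pow(g, 2)), -1)
Pow(Mul(Function('U')(2), 1), 4) = Pow(Mul(Mul(Pow(2, -1), Pow(Add(1, 2), -1)), 1), 4) = Pow(Mul(Mul(Rational(1, 2), Pow(3, -1)), 1), 4) = Pow(Mul(Mul(Rational(1, 2), Rational(1, 3)), 1), 4) = Pow(Mul(Rational(1, 6), 1), 4) = Pow(Rational(1, 6), 4) = Rational(1, 1296)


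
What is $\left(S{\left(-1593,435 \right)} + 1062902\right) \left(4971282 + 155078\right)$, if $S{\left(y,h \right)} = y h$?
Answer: $1896481502920$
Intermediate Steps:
$S{\left(y,h \right)} = h y$
$\left(S{\left(-1593,435 \right)} + 1062902\right) \left(4971282 + 155078\right) = \left(435 \left(-1593\right) + 1062902\right) \left(4971282 + 155078\right) = \left(-692955 + 1062902\right) 5126360 = 369947 \cdot 5126360 = 1896481502920$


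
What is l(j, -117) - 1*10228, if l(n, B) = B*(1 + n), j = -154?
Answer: 7673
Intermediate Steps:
l(j, -117) - 1*10228 = -117*(1 - 154) - 1*10228 = -117*(-153) - 10228 = 17901 - 10228 = 7673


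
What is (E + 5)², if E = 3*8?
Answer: 841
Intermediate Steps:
E = 24
(E + 5)² = (24 + 5)² = 29² = 841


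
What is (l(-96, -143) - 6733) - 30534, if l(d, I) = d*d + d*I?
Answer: -14323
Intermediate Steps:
l(d, I) = d**2 + I*d
(l(-96, -143) - 6733) - 30534 = (-96*(-143 - 96) - 6733) - 30534 = (-96*(-239) - 6733) - 30534 = (22944 - 6733) - 30534 = 16211 - 30534 = -14323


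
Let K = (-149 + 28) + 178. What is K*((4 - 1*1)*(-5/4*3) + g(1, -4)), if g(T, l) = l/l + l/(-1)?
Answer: -1425/4 ≈ -356.25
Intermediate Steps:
K = 57 (K = -121 + 178 = 57)
g(T, l) = 1 - l (g(T, l) = 1 + l*(-1) = 1 - l)
K*((4 - 1*1)*(-5/4*3) + g(1, -4)) = 57*((4 - 1*1)*(-5/4*3) + (1 - 1*(-4))) = 57*((4 - 1)*(-5*¼*3) + (1 + 4)) = 57*(3*(-5/4*3) + 5) = 57*(3*(-15/4) + 5) = 57*(-45/4 + 5) = 57*(-25/4) = -1425/4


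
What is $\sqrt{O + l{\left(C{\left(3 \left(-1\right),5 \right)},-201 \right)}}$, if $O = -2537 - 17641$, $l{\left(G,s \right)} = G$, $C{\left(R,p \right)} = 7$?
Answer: $i \sqrt{20171} \approx 142.02 i$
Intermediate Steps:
$O = -20178$ ($O = -2537 - 17641 = -20178$)
$\sqrt{O + l{\left(C{\left(3 \left(-1\right),5 \right)},-201 \right)}} = \sqrt{-20178 + 7} = \sqrt{-20171} = i \sqrt{20171}$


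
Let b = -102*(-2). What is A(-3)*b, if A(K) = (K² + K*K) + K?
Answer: 3060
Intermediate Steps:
A(K) = K + 2*K² (A(K) = (K² + K²) + K = 2*K² + K = K + 2*K²)
b = 204
A(-3)*b = -3*(1 + 2*(-3))*204 = -3*(1 - 6)*204 = -3*(-5)*204 = 15*204 = 3060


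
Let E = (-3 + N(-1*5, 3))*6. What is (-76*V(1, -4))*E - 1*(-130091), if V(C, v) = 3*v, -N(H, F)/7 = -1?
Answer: 151979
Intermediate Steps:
N(H, F) = 7 (N(H, F) = -7*(-1) = 7)
E = 24 (E = (-3 + 7)*6 = 4*6 = 24)
(-76*V(1, -4))*E - 1*(-130091) = -228*(-4)*24 - 1*(-130091) = -76*(-12)*24 + 130091 = 912*24 + 130091 = 21888 + 130091 = 151979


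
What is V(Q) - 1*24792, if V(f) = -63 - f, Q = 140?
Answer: -24995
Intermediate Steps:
V(Q) - 1*24792 = (-63 - 1*140) - 1*24792 = (-63 - 140) - 24792 = -203 - 24792 = -24995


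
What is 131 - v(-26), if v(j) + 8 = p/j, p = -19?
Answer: 3595/26 ≈ 138.27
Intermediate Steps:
v(j) = -8 - 19/j
131 - v(-26) = 131 - (-8 - 19/(-26)) = 131 - (-8 - 19*(-1/26)) = 131 - (-8 + 19/26) = 131 - 1*(-189/26) = 131 + 189/26 = 3595/26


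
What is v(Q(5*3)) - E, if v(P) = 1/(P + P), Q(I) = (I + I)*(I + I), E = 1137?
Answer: -2046599/1800 ≈ -1137.0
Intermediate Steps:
Q(I) = 4*I² (Q(I) = (2*I)*(2*I) = 4*I²)
v(P) = 1/(2*P)
v(Q(5*3)) - E = 1/(2*((4*(5*3)²))) - 1*1137 = 1/(2*((4*15²))) - 1137 = 1/(2*((4*225))) - 1137 = (½)/900 - 1137 = (½)*(1/900) - 1137 = 1/1800 - 1137 = -2046599/1800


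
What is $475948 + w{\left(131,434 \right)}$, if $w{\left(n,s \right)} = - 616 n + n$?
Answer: $395383$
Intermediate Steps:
$w{\left(n,s \right)} = - 615 n$
$475948 + w{\left(131,434 \right)} = 475948 - 80565 = 395383$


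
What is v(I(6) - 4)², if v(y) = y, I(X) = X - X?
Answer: 16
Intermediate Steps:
I(X) = 0
v(I(6) - 4)² = (0 - 4)² = (-4)² = 16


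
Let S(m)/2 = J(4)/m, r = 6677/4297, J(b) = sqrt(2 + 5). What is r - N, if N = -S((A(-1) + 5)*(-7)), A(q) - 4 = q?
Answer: 6677/4297 - sqrt(7)/28 ≈ 1.4594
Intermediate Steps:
J(b) = sqrt(7)
r = 6677/4297 (r = 6677*(1/4297) = 6677/4297 ≈ 1.5539)
A(q) = 4 + q
S(m) = 2*sqrt(7)/m (S(m) = 2*(sqrt(7)/m) = 2*sqrt(7)/m)
N = sqrt(7)/28 (N = -2*sqrt(7)/(((4 - 1) + 5)*(-7)) = -2*sqrt(7)/((3 + 5)*(-7)) = -2*sqrt(7)/(8*(-7)) = -2*sqrt(7)/(-56) = -2*sqrt(7)*(-1)/56 = -(-1)*sqrt(7)/28 = sqrt(7)/28 ≈ 0.094491)
r - N = 6677/4297 - sqrt(7)/28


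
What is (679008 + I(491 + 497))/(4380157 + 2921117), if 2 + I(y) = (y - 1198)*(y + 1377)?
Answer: 91178/3650637 ≈ 0.024976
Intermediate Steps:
I(y) = -2 + (-1198 + y)*(1377 + y) (I(y) = -2 + (y - 1198)*(y + 1377) = -2 + (-1198 + y)*(1377 + y))
(679008 + I(491 + 497))/(4380157 + 2921117) = (679008 + (-1649648 + (491 + 497)² + 179*(491 + 497)))/(4380157 + 2921117) = (679008 + (-1649648 + 988² + 179*988))/7301274 = (679008 + (-1649648 + 976144 + 176852))*(1/7301274) = (679008 - 496652)*(1/7301274) = 182356*(1/7301274) = 91178/3650637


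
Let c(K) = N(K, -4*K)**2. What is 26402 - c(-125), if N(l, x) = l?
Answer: 10777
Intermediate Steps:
c(K) = K**2
26402 - c(-125) = 26402 - 1*(-125)**2 = 26402 - 1*15625 = 26402 - 15625 = 10777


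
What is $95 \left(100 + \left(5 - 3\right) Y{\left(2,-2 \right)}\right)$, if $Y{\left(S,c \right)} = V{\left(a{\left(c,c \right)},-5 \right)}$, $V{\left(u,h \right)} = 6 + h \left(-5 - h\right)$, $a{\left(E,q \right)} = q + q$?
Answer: $10640$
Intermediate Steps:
$a{\left(E,q \right)} = 2 q$
$Y{\left(S,c \right)} = 6$ ($Y{\left(S,c \right)} = 6 - \left(-5\right)^{2} - -25 = 6 - 25 + 25 = 6$)
$95 \left(100 + \left(5 - 3\right) Y{\left(2,-2 \right)}\right) = 95 \left(100 + \left(5 - 3\right) 6\right) = 95 \left(100 + 2 \cdot 6\right) = 95 \left(100 + 12\right) = 95 \cdot 112 = 10640$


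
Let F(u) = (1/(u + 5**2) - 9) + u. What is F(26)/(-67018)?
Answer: -62/244137 ≈ -0.00025396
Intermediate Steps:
F(u) = -9 + u + 1/(25 + u) (F(u) = (1/(u + 25) - 9) + u = (1/(25 + u) - 9) + u = (-9 + 1/(25 + u)) + u = -9 + u + 1/(25 + u))
F(26)/(-67018) = ((-224 + 26**2 + 16*26)/(25 + 26))/(-67018) = ((-224 + 676 + 416)/51)*(-1/67018) = ((1/51)*868)*(-1/67018) = (868/51)*(-1/67018) = -62/244137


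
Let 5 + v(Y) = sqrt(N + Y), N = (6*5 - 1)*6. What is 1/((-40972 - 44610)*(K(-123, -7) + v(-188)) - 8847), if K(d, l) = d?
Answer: I/(85582*sqrt(14) + 10945649*I) ≈ 9.1282e-8 + 2.6705e-9*I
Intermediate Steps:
N = 174 (N = (30 - 1)*6 = 29*6 = 174)
v(Y) = -5 + sqrt(174 + Y)
1/((-40972 - 44610)*(K(-123, -7) + v(-188)) - 8847) = 1/((-40972 - 44610)*(-123 + (-5 + sqrt(174 - 188))) - 8847) = 1/(-85582*(-123 + (-5 + sqrt(-14))) - 8847) = 1/(-85582*(-123 + (-5 + I*sqrt(14))) - 8847) = 1/(-85582*(-128 + I*sqrt(14)) - 8847) = 1/((10954496 - 85582*I*sqrt(14)) - 8847) = 1/(10945649 - 85582*I*sqrt(14))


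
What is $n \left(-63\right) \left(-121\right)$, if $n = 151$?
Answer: $1151073$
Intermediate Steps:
$n \left(-63\right) \left(-121\right) = 151 \left(-63\right) \left(-121\right) = \left(-9513\right) \left(-121\right) = 1151073$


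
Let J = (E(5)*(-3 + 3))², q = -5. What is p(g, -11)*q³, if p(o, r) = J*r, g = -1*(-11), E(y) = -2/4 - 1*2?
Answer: 0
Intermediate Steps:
E(y) = -5/2 (E(y) = -2*¼ - 2 = -½ - 2 = -5/2)
g = 11
J = 0 (J = (-5*(-3 + 3)/2)² = (-5/2*0)² = 0² = 0)
p(o, r) = 0 (p(o, r) = 0*r = 0)
p(g, -11)*q³ = 0*(-5)³ = 0*(-125) = 0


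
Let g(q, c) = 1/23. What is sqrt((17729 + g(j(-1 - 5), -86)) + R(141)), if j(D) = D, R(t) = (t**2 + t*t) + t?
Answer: sqrt(30487351)/23 ≈ 240.07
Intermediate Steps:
R(t) = t + 2*t**2 (R(t) = (t**2 + t**2) + t = 2*t**2 + t = t + 2*t**2)
g(q, c) = 1/23
sqrt((17729 + g(j(-1 - 5), -86)) + R(141)) = sqrt((17729 + 1/23) + 141*(1 + 2*141)) = sqrt(407768/23 + 141*(1 + 282)) = sqrt(407768/23 + 141*283) = sqrt(407768/23 + 39903) = sqrt(1325537/23) = sqrt(30487351)/23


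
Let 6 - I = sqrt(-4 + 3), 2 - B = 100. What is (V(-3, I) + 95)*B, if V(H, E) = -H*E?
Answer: -11074 + 294*I ≈ -11074.0 + 294.0*I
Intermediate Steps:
B = -98 (B = 2 - 1*100 = 2 - 100 = -98)
I = 6 - I (I = 6 - sqrt(-4 + 3) = 6 - sqrt(-1) = 6 - I ≈ 6.0 - 1.0*I)
V(H, E) = -E*H
(V(-3, I) + 95)*B = (-1*(6 - I)*(-3) + 95)*(-98) = ((18 - 3*I) + 95)*(-98) = (113 - 3*I)*(-98) = -11074 + 294*I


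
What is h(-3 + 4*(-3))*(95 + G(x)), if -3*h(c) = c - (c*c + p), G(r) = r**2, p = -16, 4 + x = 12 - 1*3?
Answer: 8960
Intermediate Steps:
x = 5 (x = -4 + (12 - 1*3) = -4 + (12 - 3) = -4 + 9 = 5)
h(c) = -16/3 - c/3 + c**2/3 (h(c) = -(c - (c*c - 16))/3 = -(c - (c**2 - 16))/3 = -(c - (-16 + c**2))/3 = -(c + (16 - c**2))/3 = -(16 + c - c**2)/3 = -16/3 - c/3 + c**2/3)
h(-3 + 4*(-3))*(95 + G(x)) = (-16/3 - (-3 + 4*(-3))/3 + (-3 + 4*(-3))**2/3)*(95 + 5**2) = (-16/3 - (-3 - 12)/3 + (-3 - 12)**2/3)*(95 + 25) = (-16/3 - 1/3*(-15) + (1/3)*(-15)**2)*120 = (-16/3 + 5 + (1/3)*225)*120 = (-16/3 + 5 + 75)*120 = (224/3)*120 = 8960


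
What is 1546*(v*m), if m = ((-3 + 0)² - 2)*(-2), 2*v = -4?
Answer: 43288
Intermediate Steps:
v = -2 (v = (½)*(-4) = -2)
m = -14 (m = ((-3)² - 2)*(-2) = (9 - 2)*(-2) = 7*(-2) = -14)
1546*(v*m) = 1546*(-2*(-14)) = 1546*28 = 43288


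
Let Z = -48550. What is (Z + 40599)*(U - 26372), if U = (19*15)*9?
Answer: 189289457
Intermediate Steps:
U = 2565 (U = 285*9 = 2565)
(Z + 40599)*(U - 26372) = (-48550 + 40599)*(2565 - 26372) = -7951*(-23807) = 189289457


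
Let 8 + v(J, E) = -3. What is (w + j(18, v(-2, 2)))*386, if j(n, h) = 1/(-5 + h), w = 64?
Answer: 197439/8 ≈ 24680.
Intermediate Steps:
v(J, E) = -11 (v(J, E) = -8 - 3 = -11)
(w + j(18, v(-2, 2)))*386 = (64 + 1/(-5 - 11))*386 = (64 + 1/(-16))*386 = (64 - 1/16)*386 = (1023/16)*386 = 197439/8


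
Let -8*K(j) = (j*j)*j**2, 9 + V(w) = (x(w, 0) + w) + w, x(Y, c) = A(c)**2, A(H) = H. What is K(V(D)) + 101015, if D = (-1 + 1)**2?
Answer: 801559/8 ≈ 1.0019e+5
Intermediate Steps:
D = 0 (D = 0**2 = 0)
x(Y, c) = c**2
V(w) = -9 + 2*w (V(w) = -9 + ((0**2 + w) + w) = -9 + ((0 + w) + w) = -9 + (w + w) = -9 + 2*w)
K(j) = -j**4/8 (K(j) = -j*j*j**2/8 = -j**2*j**2/8 = -j**4/8)
K(V(D)) + 101015 = -(-9 + 2*0)**4/8 + 101015 = -(-9 + 0)**4/8 + 101015 = -1/8*(-9)**4 + 101015 = -1/8*6561 + 101015 = -6561/8 + 101015 = 801559/8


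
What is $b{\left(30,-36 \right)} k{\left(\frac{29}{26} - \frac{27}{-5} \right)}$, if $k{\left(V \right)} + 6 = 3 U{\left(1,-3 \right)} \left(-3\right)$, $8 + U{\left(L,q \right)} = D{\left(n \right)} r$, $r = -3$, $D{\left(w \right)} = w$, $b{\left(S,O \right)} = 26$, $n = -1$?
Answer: $1014$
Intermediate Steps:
$U{\left(L,q \right)} = -5$ ($U{\left(L,q \right)} = -8 - -3 = -8 + 3 = -5$)
$k{\left(V \right)} = 39$ ($k{\left(V \right)} = -6 + 3 \left(-5\right) \left(-3\right) = -6 - -45 = -6 + 45 = 39$)
$b{\left(30,-36 \right)} k{\left(\frac{29}{26} - \frac{27}{-5} \right)} = 26 \cdot 39 = 1014$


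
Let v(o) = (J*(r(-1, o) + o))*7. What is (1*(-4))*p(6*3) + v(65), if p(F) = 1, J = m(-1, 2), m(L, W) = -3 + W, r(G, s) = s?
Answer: -914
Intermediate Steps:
J = -1 (J = -3 + 2 = -1)
v(o) = -14*o (v(o) = -(o + o)*7 = -2*o*7 = -14*o)
(1*(-4))*p(6*3) + v(65) = (1*(-4))*1 - 14*65 = -4*1 - 910 = -4 - 910 = -914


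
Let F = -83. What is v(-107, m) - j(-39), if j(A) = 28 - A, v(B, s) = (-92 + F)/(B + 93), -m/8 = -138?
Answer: -109/2 ≈ -54.500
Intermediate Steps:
m = 1104 (m = -8*(-138) = 1104)
v(B, s) = -175/(93 + B) (v(B, s) = (-92 - 83)/(B + 93) = -175/(93 + B))
v(-107, m) - j(-39) = -175/(93 - 107) - (28 - 1*(-39)) = -175/(-14) - (28 + 39) = -175*(-1/14) - 1*67 = 25/2 - 67 = -109/2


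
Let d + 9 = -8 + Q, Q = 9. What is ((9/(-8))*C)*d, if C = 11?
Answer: 99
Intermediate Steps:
d = -8 (d = -9 + (-8 + 9) = -9 + 1 = -8)
((9/(-8))*C)*d = ((9/(-8))*11)*(-8) = ((9*(-⅛))*11)*(-8) = -9/8*11*(-8) = -99/8*(-8) = 99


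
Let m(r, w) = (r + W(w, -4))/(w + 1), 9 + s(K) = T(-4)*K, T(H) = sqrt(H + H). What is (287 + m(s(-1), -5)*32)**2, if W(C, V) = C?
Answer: 158689 + 12768*I*sqrt(2) ≈ 1.5869e+5 + 18057.0*I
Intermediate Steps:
T(H) = sqrt(2)*sqrt(H) (T(H) = sqrt(2*H) = sqrt(2)*sqrt(H))
s(K) = -9 + 2*I*K*sqrt(2) (s(K) = -9 + (sqrt(2)*sqrt(-4))*K = -9 + (sqrt(2)*(2*I))*K = -9 + (2*I*sqrt(2))*K = -9 + 2*I*K*sqrt(2))
m(r, w) = (r + w)/(1 + w) (m(r, w) = (r + w)/(w + 1) = (r + w)/(1 + w))
(287 + m(s(-1), -5)*32)**2 = (287 + (((-9 + 2*I*(-1)*sqrt(2)) - 5)/(1 - 5))*32)**2 = (287 + (((-9 - 2*I*sqrt(2)) - 5)/(-4))*32)**2 = (287 - (-14 - 2*I*sqrt(2))/4*32)**2 = (287 + (7/2 + I*sqrt(2)/2)*32)**2 = (287 + (112 + 16*I*sqrt(2)))**2 = (399 + 16*I*sqrt(2))**2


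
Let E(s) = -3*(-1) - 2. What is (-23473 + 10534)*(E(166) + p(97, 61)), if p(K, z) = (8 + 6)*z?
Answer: -11062845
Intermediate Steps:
p(K, z) = 14*z
E(s) = 1 (E(s) = 3 - 2 = 1)
(-23473 + 10534)*(E(166) + p(97, 61)) = (-23473 + 10534)*(1 + 14*61) = -12939*(1 + 854) = -12939*855 = -11062845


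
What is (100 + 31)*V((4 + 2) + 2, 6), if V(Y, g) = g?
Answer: 786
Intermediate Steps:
(100 + 31)*V((4 + 2) + 2, 6) = (100 + 31)*6 = 131*6 = 786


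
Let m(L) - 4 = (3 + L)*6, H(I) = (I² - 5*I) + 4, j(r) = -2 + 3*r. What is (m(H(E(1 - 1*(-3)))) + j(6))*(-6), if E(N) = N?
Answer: -228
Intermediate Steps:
H(I) = 4 + I² - 5*I
m(L) = 22 + 6*L (m(L) = 4 + (3 + L)*6 = 4 + (18 + 6*L) = 22 + 6*L)
(m(H(E(1 - 1*(-3)))) + j(6))*(-6) = ((22 + 6*(4 + (1 - 1*(-3))² - 5*(1 - 1*(-3)))) + (-2 + 3*6))*(-6) = ((22 + 6*(4 + (1 + 3)² - 5*(1 + 3))) + (-2 + 18))*(-6) = ((22 + 6*(4 + 4² - 5*4)) + 16)*(-6) = ((22 + 6*(4 + 16 - 20)) + 16)*(-6) = ((22 + 6*0) + 16)*(-6) = ((22 + 0) + 16)*(-6) = (22 + 16)*(-6) = 38*(-6) = -228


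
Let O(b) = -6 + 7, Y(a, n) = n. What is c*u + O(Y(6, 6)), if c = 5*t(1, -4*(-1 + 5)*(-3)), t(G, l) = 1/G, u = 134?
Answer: 671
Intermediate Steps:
O(b) = 1
c = 5 (c = 5/1 = 5*1 = 5)
c*u + O(Y(6, 6)) = 5*134 + 1 = 670 + 1 = 671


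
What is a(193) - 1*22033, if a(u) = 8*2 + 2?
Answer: -22015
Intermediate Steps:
a(u) = 18 (a(u) = 16 + 2 = 18)
a(193) - 1*22033 = 18 - 1*22033 = 18 - 22033 = -22015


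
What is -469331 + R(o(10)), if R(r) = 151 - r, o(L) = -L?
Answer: -469170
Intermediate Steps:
-469331 + R(o(10)) = -469331 + (151 - (-1)*10) = -469331 + (151 - 1*(-10)) = -469331 + (151 + 10) = -469331 + 161 = -469170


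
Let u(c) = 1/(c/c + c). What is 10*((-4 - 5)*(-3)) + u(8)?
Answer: 2431/9 ≈ 270.11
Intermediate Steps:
u(c) = 1/(1 + c)
10*((-4 - 5)*(-3)) + u(8) = 10*((-4 - 5)*(-3)) + 1/(1 + 8) = 10*(-9*(-3)) + 1/9 = 10*27 + ⅑ = 270 + ⅑ = 2431/9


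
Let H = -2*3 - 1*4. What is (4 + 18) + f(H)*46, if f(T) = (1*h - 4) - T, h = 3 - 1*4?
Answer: 252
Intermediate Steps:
h = -1 (h = 3 - 4 = -1)
H = -10 (H = -6 - 4 = -10)
f(T) = -5 - T (f(T) = (1*(-1) - 4) - T = (-1 - 4) - T = -5 - T)
(4 + 18) + f(H)*46 = (4 + 18) + (-5 - 1*(-10))*46 = 22 + (-5 + 10)*46 = 22 + 5*46 = 22 + 230 = 252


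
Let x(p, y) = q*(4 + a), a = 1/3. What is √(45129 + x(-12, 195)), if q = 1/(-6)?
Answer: √1624618/6 ≈ 212.43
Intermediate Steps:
a = ⅓ ≈ 0.33333
q = -⅙ ≈ -0.16667
x(p, y) = -13/18 (x(p, y) = -(4 + ⅓)/6 = -⅙*13/3 = -13/18)
√(45129 + x(-12, 195)) = √(45129 - 13/18) = √(812309/18) = √1624618/6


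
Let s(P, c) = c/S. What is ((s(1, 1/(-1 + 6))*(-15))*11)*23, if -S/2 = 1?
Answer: 759/2 ≈ 379.50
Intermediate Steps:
S = -2 (S = -2*1 = -2)
s(P, c) = -c/2 (s(P, c) = c/(-2) = c*(-1/2) = -c/2)
((s(1, 1/(-1 + 6))*(-15))*11)*23 = ((-1/(2*(-1 + 6))*(-15))*11)*23 = ((-1/2/5*(-15))*11)*23 = ((-1/2*1/5*(-15))*11)*23 = (-1/10*(-15)*11)*23 = ((3/2)*11)*23 = (33/2)*23 = 759/2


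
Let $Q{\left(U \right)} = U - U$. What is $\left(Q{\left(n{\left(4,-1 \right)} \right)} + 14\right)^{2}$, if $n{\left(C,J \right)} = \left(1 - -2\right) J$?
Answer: $196$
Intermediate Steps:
$n{\left(C,J \right)} = 3 J$ ($n{\left(C,J \right)} = \left(1 + 2\right) J = 3 J$)
$Q{\left(U \right)} = 0$
$\left(Q{\left(n{\left(4,-1 \right)} \right)} + 14\right)^{2} = \left(0 + 14\right)^{2} = 14^{2} = 196$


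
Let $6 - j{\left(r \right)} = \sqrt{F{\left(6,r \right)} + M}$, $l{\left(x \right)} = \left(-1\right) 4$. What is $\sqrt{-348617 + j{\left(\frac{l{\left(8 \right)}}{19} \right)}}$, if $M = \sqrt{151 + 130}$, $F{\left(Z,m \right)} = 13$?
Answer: $\sqrt{-348611 - \sqrt{13 + \sqrt{281}}} \approx 590.44 i$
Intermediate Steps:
$l{\left(x \right)} = -4$
$M = \sqrt{281} \approx 16.763$
$j{\left(r \right)} = 6 - \sqrt{13 + \sqrt{281}}$
$\sqrt{-348617 + j{\left(\frac{l{\left(8 \right)}}{19} \right)}} = \sqrt{-348617 + \left(6 - \sqrt{13 + \sqrt{281}}\right)} = \sqrt{-348611 - \sqrt{13 + \sqrt{281}}}$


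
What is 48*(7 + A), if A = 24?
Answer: 1488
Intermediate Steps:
48*(7 + A) = 48*(7 + 24) = 48*31 = 1488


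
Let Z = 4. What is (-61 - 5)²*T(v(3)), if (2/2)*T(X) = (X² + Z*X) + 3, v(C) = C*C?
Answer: 522720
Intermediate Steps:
v(C) = C²
T(X) = 3 + X² + 4*X (T(X) = (X² + 4*X) + 3 = 3 + X² + 4*X)
(-61 - 5)²*T(v(3)) = (-61 - 5)²*(3 + (3²)² + 4*3²) = (-66)²*(3 + 9² + 4*9) = 4356*(3 + 81 + 36) = 4356*120 = 522720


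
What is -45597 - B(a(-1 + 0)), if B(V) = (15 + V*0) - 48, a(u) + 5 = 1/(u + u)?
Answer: -45564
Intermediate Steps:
a(u) = -5 + 1/(2*u) (a(u) = -5 + 1/(u + u) = -5 + 1/(2*u))
B(V) = -33 (B(V) = (15 + 0) - 48 = 15 - 48 = -33)
-45597 - B(a(-1 + 0)) = -45597 - 1*(-33) = -45597 + 33 = -45564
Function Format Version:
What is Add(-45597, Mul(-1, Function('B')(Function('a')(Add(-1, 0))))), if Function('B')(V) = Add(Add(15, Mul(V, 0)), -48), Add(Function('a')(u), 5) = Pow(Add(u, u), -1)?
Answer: -45564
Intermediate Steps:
Function('a')(u) = Add(-5, Mul(Rational(1, 2), Pow(u, -1))) (Function('a')(u) = Add(-5, Pow(Add(u, u), -1)) = Add(-5, Pow(Mul(2, u), -1)) = Add(-5, Mul(Rational(1, 2), Pow(u, -1))))
Function('B')(V) = -33 (Function('B')(V) = Add(Add(15, 0), -48) = Add(15, -48) = -33)
Add(-45597, Mul(-1, Function('B')(Function('a')(Add(-1, 0))))) = Add(-45597, Mul(-1, -33)) = Add(-45597, 33) = -45564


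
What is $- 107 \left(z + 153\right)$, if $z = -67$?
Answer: $-9202$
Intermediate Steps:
$- 107 \left(z + 153\right) = - 107 \left(-67 + 153\right) = \left(-107\right) 86 = -9202$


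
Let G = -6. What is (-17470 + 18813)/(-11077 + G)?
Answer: -1343/11083 ≈ -0.12118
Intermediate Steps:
(-17470 + 18813)/(-11077 + G) = (-17470 + 18813)/(-11077 - 6) = 1343/(-11083) = 1343*(-1/11083) = -1343/11083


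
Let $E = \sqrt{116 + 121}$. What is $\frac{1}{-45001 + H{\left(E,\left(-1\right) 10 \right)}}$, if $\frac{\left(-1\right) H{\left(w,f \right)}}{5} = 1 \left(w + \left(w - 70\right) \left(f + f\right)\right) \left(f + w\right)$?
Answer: $- \frac{7919}{2120235384} - \frac{1325 \sqrt{237}}{2120235384} \approx -1.3356 \cdot 10^{-5}$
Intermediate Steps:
$E = \sqrt{237} \approx 15.395$
$H{\left(w,f \right)} = - 5 \left(f + w\right) \left(w + 2 f \left(-70 + w\right)\right)$ ($H{\left(w,f \right)} = - 5 \cdot 1 \left(w + \left(w - 70\right) \left(f + f\right)\right) \left(f + w\right) = - 5 \cdot 1 \left(w + \left(-70 + w\right) 2 f\right) \left(f + w\right) = - 5 \cdot 1 \left(w + 2 f \left(-70 + w\right)\right) \left(f + w\right) = - 5 \cdot 1 \left(f + w\right) \left(w + 2 f \left(-70 + w\right)\right) = - 5 \left(f + w\right) \left(w + 2 f \left(-70 + w\right)\right)$)
$\frac{1}{-45001 + H{\left(E,\left(-1\right) 10 \right)}} = \frac{1}{-45001 - \left(-70000 + 1185 - 695 \left(\left(-1\right) 10\right) \sqrt{237} + 10 \sqrt{237} \left(\left(-1\right) 10\right)^{2} + 10 \left(\left(-1\right) 10\right) \left(\sqrt{237}\right)^{2}\right)} = \frac{1}{-45001 - \left(1185 - 70000 - 23700 + 6950 \sqrt{237} + 10 \sqrt{237} \left(-10\right)^{2}\right)} = \frac{1}{-45001 - \left(-92515 + 6950 \sqrt{237} + 10 \sqrt{237} \cdot 100\right)} = \frac{1}{-45001 - \left(-92515 + 7950 \sqrt{237}\right)} = \frac{1}{-45001 + \left(92515 - 7950 \sqrt{237}\right)} = \frac{1}{47514 - 7950 \sqrt{237}}$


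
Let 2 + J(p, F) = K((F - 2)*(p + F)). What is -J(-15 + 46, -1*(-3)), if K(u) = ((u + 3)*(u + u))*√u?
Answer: 2 - 2516*√34 ≈ -14669.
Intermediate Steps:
K(u) = 2*u^(3/2)*(3 + u) (K(u) = ((3 + u)*(2*u))*√u = (2*u*(3 + u))*√u = 2*u^(3/2)*(3 + u))
J(p, F) = -2 + 2*((-2 + F)*(F + p))^(3/2)*(3 + (-2 + F)*(F + p)) (J(p, F) = -2 + 2*((F - 2)*(p + F))^(3/2)*(3 + (F - 2)*(p + F)) = -2 + 2*((-2 + F)*(F + p))^(3/2)*(3 + (-2 + F)*(F + p)))
-J(-15 + 46, -1*(-3)) = -(-2 + 2*((-1*(-3))² - (-2)*(-3) - 2*(-15 + 46) + (-1*(-3))*(-15 + 46))^(3/2)*(3 + (-1*(-3))² - (-2)*(-3) - 2*(-15 + 46) + (-1*(-3))*(-15 + 46))) = -(-2 + 2*(3² - 2*3 - 2*31 + 3*31)^(3/2)*(3 + 3² - 2*3 - 2*31 + 3*31)) = -(-2 + 2*(9 - 6 - 62 + 93)^(3/2)*(3 + 9 - 6 - 62 + 93)) = -(-2 + 2*34^(3/2)*37) = -(-2 + 2*(34*√34)*37) = -(-2 + 2516*√34) = 2 - 2516*√34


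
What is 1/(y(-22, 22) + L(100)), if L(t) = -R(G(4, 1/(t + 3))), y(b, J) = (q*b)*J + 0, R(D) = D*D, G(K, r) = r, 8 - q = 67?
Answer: 10609/302950603 ≈ 3.5019e-5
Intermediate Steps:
q = -59 (q = 8 - 1*67 = 8 - 67 = -59)
R(D) = D**2
y(b, J) = -59*J*b (y(b, J) = (-59*b)*J + 0 = -59*J*b + 0 = -59*J*b)
L(t) = -1/(3 + t)**2 (L(t) = -(1/(t + 3))**2 = -(1/(3 + t))**2 = -1/(3 + t)**2)
1/(y(-22, 22) + L(100)) = 1/(-59*22*(-22) - 1/(3 + 100)**2) = 1/(28556 - 1/103**2) = 1/(28556 - 1*1/10609) = 1/(28556 - 1/10609) = 1/(302950603/10609) = 10609/302950603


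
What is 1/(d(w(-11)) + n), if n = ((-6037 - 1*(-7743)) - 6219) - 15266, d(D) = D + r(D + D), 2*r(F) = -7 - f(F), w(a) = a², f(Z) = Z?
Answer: -2/39565 ≈ -5.0550e-5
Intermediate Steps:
r(F) = -7/2 - F/2 (r(F) = (-7 - F)/2 = -7/2 - F/2)
d(D) = -7/2 (d(D) = D + (-7/2 - (D + D)/2) = D + (-7/2 - D) = -7/2)
n = -19779 (n = ((-6037 + 7743) - 6219) - 15266 = (1706 - 6219) - 15266 = -4513 - 15266 = -19779)
1/(d(w(-11)) + n) = 1/(-7/2 - 19779) = 1/(-39565/2) = -2/39565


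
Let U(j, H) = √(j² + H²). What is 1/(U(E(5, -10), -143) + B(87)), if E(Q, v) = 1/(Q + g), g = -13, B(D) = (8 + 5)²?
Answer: 10816/519167 - 8*√1308737/519167 ≈ 0.0032051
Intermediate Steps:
B(D) = 169 (B(D) = 13² = 169)
E(Q, v) = 1/(-13 + Q) (E(Q, v) = 1/(Q - 13) = 1/(-13 + Q))
U(j, H) = √(H² + j²)
1/(U(E(5, -10), -143) + B(87)) = 1/(√((-143)² + (1/(-13 + 5))²) + 169) = 1/(√(20449 + (1/(-8))²) + 169) = 1/(√(20449 + (-⅛)²) + 169) = 1/(√(20449 + 1/64) + 169) = 1/(√(1308737/64) + 169) = 1/(√1308737/8 + 169) = 1/(169 + √1308737/8)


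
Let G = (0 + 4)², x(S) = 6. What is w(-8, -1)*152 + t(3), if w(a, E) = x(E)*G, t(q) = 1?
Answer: 14593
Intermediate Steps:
G = 16 (G = 4² = 16)
w(a, E) = 96 (w(a, E) = 6*16 = 96)
w(-8, -1)*152 + t(3) = 96*152 + 1 = 14592 + 1 = 14593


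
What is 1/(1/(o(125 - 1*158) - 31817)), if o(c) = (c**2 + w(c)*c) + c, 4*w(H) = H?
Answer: -121955/4 ≈ -30489.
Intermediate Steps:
w(H) = H/4
o(c) = c + 5*c**2/4 (o(c) = (c**2 + (c/4)*c) + c = (c**2 + c**2/4) + c = 5*c**2/4 + c = c + 5*c**2/4)
1/(1/(o(125 - 1*158) - 31817)) = 1/(1/((125 - 1*158)*(4 + 5*(125 - 1*158))/4 - 31817)) = 1/(1/((125 - 158)*(4 + 5*(125 - 158))/4 - 31817)) = 1/(1/((1/4)*(-33)*(4 + 5*(-33)) - 31817)) = 1/(1/((1/4)*(-33)*(4 - 165) - 31817)) = 1/(1/((1/4)*(-33)*(-161) - 31817)) = 1/(1/(5313/4 - 31817)) = 1/(1/(-121955/4)) = 1/(-4/121955) = -121955/4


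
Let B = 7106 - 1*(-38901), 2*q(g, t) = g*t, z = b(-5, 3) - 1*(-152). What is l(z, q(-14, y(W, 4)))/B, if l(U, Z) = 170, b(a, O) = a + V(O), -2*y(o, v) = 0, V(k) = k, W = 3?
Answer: 170/46007 ≈ 0.0036951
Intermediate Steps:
y(o, v) = 0 (y(o, v) = -½*0 = 0)
b(a, O) = O + a (b(a, O) = a + O = O + a)
z = 150 (z = (3 - 5) - 1*(-152) = -2 + 152 = 150)
q(g, t) = g*t/2 (q(g, t) = (g*t)/2 = g*t/2)
B = 46007 (B = 7106 + 38901 = 46007)
l(z, q(-14, y(W, 4)))/B = 170/46007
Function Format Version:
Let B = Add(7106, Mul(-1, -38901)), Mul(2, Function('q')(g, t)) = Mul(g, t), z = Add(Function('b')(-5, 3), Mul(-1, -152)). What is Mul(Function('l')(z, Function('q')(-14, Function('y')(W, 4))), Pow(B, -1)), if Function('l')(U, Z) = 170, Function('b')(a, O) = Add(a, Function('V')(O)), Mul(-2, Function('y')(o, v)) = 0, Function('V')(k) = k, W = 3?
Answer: Rational(170, 46007) ≈ 0.0036951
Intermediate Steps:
Function('y')(o, v) = 0 (Function('y')(o, v) = Mul(Rational(-1, 2), 0) = 0)
Function('b')(a, O) = Add(O, a) (Function('b')(a, O) = Add(a, O) = Add(O, a))
z = 150 (z = Add(Add(3, -5), Mul(-1, -152)) = Add(-2, 152) = 150)
Function('q')(g, t) = Mul(Rational(1, 2), g, t) (Function('q')(g, t) = Mul(Rational(1, 2), Mul(g, t)) = Mul(Rational(1, 2), g, t))
B = 46007 (B = Add(7106, 38901) = 46007)
Mul(Function('l')(z, Function('q')(-14, Function('y')(W, 4))), Pow(B, -1)) = Mul(170, Pow(46007, -1)) = Mul(170, Rational(1, 46007)) = Rational(170, 46007)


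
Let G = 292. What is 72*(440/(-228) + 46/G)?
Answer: -176988/1387 ≈ -127.60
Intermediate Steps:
72*(440/(-228) + 46/G) = 72*(440/(-228) + 46/292) = 72*(440*(-1/228) + 46*(1/292)) = 72*(-110/57 + 23/146) = 72*(-14749/8322) = -176988/1387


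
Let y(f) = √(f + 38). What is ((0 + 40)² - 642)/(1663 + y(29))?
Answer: 796577/1382751 - 479*√67/1382751 ≈ 0.57325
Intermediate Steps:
y(f) = √(38 + f)
((0 + 40)² - 642)/(1663 + y(29)) = ((0 + 40)² - 642)/(1663 + √(38 + 29)) = (40² - 642)/(1663 + √67) = (1600 - 642)/(1663 + √67) = 958/(1663 + √67)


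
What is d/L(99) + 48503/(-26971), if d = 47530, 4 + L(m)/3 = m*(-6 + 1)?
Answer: -193505803/5767941 ≈ -33.549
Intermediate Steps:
L(m) = -12 - 15*m (L(m) = -12 + 3*(m*(-6 + 1)) = -12 + 3*(m*(-5)) = -12 + 3*(-5*m) = -12 - 15*m)
d/L(99) + 48503/(-26971) = 47530/(-12 - 15*99) + 48503/(-26971) = 47530/(-12 - 1485) + 48503*(-1/26971) = 47530/(-1497) - 6929/3853 = 47530*(-1/1497) - 6929/3853 = -47530/1497 - 6929/3853 = -193505803/5767941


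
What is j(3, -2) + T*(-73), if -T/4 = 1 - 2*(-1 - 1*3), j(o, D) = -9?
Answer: 2619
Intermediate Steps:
T = -36 (T = -4*(1 - 2*(-1 - 1*3)) = -4*(1 - 2*(-1 - 3)) = -4*(1 - 2*(-4)) = -4*(1 + 8) = -4*9 = -36)
j(3, -2) + T*(-73) = -9 - 36*(-73) = -9 + 2628 = 2619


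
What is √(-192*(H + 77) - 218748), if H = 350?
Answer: 2*I*√75183 ≈ 548.39*I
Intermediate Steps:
√(-192*(H + 77) - 218748) = √(-192*(350 + 77) - 218748) = √(-192*427 - 218748) = √(-81984 - 218748) = √(-300732) = 2*I*√75183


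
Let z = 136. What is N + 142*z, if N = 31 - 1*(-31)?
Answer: 19374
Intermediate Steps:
N = 62 (N = 31 + 31 = 62)
N + 142*z = 62 + 142*136 = 62 + 19312 = 19374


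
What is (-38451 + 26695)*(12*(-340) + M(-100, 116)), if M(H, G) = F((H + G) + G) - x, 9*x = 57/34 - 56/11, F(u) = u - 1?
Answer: 78124833046/1683 ≈ 4.6420e+7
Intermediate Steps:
F(u) = -1 + u
x = -1277/3366 (x = (57/34 - 56/11)/9 = (⅑)*(-1277/374) = -1277/3366 ≈ -0.37938)
M(H, G) = -2089/3366 + H + 2*G (M(H, G) = (-1 + ((H + G) + G)) - 1*(-1277/3366) = (-1 + ((G + H) + G)) + 1277/3366 = (-1 + (H + 2*G)) + 1277/3366 = (-1 + H + 2*G) + 1277/3366 = -2089/3366 + H + 2*G)
(-38451 + 26695)*(12*(-340) + M(-100, 116)) = (-38451 + 26695)*(12*(-340) + (-2089/3366 - 100 + 2*116)) = -11756*(-4080 + (-2089/3366 - 100 + 232)) = -11756*(-4080 + 442223/3366) = -11756*(-13291057/3366) = 78124833046/1683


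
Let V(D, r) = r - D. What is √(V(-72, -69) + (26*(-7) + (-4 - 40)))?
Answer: I*√223 ≈ 14.933*I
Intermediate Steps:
√(V(-72, -69) + (26*(-7) + (-4 - 40))) = √((-69 - 1*(-72)) + (26*(-7) + (-4 - 40))) = √((-69 + 72) + (-182 - 44)) = √(3 - 226) = √(-223) = I*√223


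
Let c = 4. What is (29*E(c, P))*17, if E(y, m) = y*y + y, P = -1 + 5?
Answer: 9860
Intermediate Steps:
P = 4
E(y, m) = y + y² (E(y, m) = y² + y = y + y²)
(29*E(c, P))*17 = (29*(4*(1 + 4)))*17 = (29*(4*5))*17 = (29*20)*17 = 580*17 = 9860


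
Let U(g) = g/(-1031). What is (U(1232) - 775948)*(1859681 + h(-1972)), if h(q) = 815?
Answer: -1488403534995520/1031 ≈ -1.4437e+12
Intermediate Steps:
U(g) = -g/1031 (U(g) = g*(-1/1031) = -g/1031)
(U(1232) - 775948)*(1859681 + h(-1972)) = (-1/1031*1232 - 775948)*(1859681 + 815) = (-1232/1031 - 775948)*1860496 = -800003620/1031*1860496 = -1488403534995520/1031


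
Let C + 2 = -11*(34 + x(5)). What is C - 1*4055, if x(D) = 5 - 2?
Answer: -4464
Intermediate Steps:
x(D) = 3
C = -409 (C = -2 - 11*(34 + 3) = -2 - 11*37 = -2 - 407 = -409)
C - 1*4055 = -409 - 1*4055 = -409 - 4055 = -4464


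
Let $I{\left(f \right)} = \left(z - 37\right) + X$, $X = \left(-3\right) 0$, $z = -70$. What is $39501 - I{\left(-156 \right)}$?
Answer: $39608$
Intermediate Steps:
$X = 0$
$I{\left(f \right)} = -107$ ($I{\left(f \right)} = \left(-70 - 37\right) + 0 = -107 + 0 = -107$)
$39501 - I{\left(-156 \right)} = 39501 - -107 = 39501 + 107 = 39608$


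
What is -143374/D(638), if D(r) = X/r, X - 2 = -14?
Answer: 22868153/3 ≈ 7.6227e+6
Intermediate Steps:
X = -12 (X = 2 - 14 = -12)
D(r) = -12/r
-143374/D(638) = -143374/((-12/638)) = -143374/((-12*1/638)) = -143374/(-6/319) = -143374*(-319/6) = 22868153/3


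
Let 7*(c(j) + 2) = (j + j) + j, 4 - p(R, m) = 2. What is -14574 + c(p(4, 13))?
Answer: -102026/7 ≈ -14575.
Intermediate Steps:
p(R, m) = 2 (p(R, m) = 4 - 1*2 = 4 - 2 = 2)
c(j) = -2 + 3*j/7 (c(j) = -2 + ((j + j) + j)/7 = -2 + (2*j + j)/7 = -2 + (3*j)/7 = -2 + 3*j/7)
-14574 + c(p(4, 13)) = -14574 + (-2 + (3/7)*2) = -14574 + (-2 + 6/7) = -14574 - 8/7 = -102026/7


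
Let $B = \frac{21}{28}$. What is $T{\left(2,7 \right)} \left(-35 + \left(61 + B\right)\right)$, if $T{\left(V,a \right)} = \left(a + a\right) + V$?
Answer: $428$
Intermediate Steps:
$B = \frac{3}{4}$ ($B = 21 \cdot \frac{1}{28} = \frac{3}{4} \approx 0.75$)
$T{\left(V,a \right)} = V + 2 a$ ($T{\left(V,a \right)} = 2 a + V = V + 2 a$)
$T{\left(2,7 \right)} \left(-35 + \left(61 + B\right)\right) = \left(2 + 2 \cdot 7\right) \left(-35 + \left(61 + \frac{3}{4}\right)\right) = \left(2 + 14\right) \left(-35 + \frac{247}{4}\right) = 16 \cdot \frac{107}{4} = 428$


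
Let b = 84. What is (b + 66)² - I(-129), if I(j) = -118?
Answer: 22618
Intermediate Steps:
(b + 66)² - I(-129) = (84 + 66)² - 1*(-118) = 150² + 118 = 22500 + 118 = 22618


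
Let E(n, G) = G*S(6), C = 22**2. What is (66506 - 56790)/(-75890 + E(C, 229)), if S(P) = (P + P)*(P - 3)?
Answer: -4858/33823 ≈ -0.14363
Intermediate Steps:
C = 484
S(P) = 2*P*(-3 + P) (S(P) = (2*P)*(-3 + P) = 2*P*(-3 + P))
E(n, G) = 36*G (E(n, G) = G*(2*6*(-3 + 6)) = G*(2*6*3) = G*36 = 36*G)
(66506 - 56790)/(-75890 + E(C, 229)) = (66506 - 56790)/(-75890 + 36*229) = 9716/(-75890 + 8244) = 9716/(-67646) = 9716*(-1/67646) = -4858/33823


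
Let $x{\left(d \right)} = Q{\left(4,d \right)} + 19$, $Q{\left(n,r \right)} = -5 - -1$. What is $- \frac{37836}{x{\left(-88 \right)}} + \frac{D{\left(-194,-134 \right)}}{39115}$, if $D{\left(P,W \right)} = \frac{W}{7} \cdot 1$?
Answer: $- \frac{690645866}{273805} \approx -2522.4$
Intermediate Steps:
$Q{\left(n,r \right)} = -4$ ($Q{\left(n,r \right)} = -5 + 1 = -4$)
$x{\left(d \right)} = 15$ ($x{\left(d \right)} = -4 + 19 = 15$)
$D{\left(P,W \right)} = \frac{W}{7}$ ($D{\left(P,W \right)} = W \frac{1}{7} \cdot 1 = \frac{W}{7} \cdot 1 = \frac{W}{7}$)
$- \frac{37836}{x{\left(-88 \right)}} + \frac{D{\left(-194,-134 \right)}}{39115} = - \frac{37836}{15} + \frac{\frac{1}{7} \left(-134\right)}{39115} = \left(-37836\right) \frac{1}{15} - \frac{134}{273805} = - \frac{12612}{5} - \frac{134}{273805} = - \frac{690645866}{273805}$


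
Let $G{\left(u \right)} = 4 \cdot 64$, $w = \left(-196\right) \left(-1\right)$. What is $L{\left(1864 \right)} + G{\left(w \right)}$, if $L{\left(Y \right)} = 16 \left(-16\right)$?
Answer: $0$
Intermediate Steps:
$L{\left(Y \right)} = -256$
$w = 196$
$G{\left(u \right)} = 256$
$L{\left(1864 \right)} + G{\left(w \right)} = -256 + 256 = 0$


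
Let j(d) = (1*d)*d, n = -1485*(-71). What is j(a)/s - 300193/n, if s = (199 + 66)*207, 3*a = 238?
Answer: -1053566837/385575795 ≈ -2.7325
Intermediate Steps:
a = 238/3 (a = (⅓)*238 = 238/3 ≈ 79.333)
s = 54855 (s = 265*207 = 54855)
n = 105435
j(d) = d² (j(d) = d*d = d²)
j(a)/s - 300193/n = (238/3)²/54855 - 300193/105435 = (56644/9)*(1/54855) - 300193*1/105435 = 56644/493695 - 300193/105435 = -1053566837/385575795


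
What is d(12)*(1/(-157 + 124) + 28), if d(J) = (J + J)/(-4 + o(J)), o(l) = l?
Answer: 923/11 ≈ 83.909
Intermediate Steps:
d(J) = 2*J/(-4 + J) (d(J) = (J + J)/(-4 + J) = (2*J)/(-4 + J) = 2*J/(-4 + J))
d(12)*(1/(-157 + 124) + 28) = (2*12/(-4 + 12))*(1/(-157 + 124) + 28) = (2*12/8)*(1/(-33) + 28) = (2*12*(⅛))*(-1/33 + 28) = 3*(923/33) = 923/11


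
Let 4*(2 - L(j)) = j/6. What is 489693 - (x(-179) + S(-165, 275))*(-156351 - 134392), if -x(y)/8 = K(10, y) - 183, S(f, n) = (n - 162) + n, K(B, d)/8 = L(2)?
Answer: 1509843763/3 ≈ 5.0328e+8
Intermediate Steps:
L(j) = 2 - j/24 (L(j) = 2 - j/(4*6) = 2 - j/24)
K(B, d) = 46/3 (K(B, d) = 8*(2 - 1/24*2) = 8*(2 - 1/12) = 8*(23/12) = 46/3)
S(f, n) = -162 + 2*n (S(f, n) = (-162 + n) + n = -162 + 2*n)
x(y) = 4024/3 (x(y) = -8*(46/3 - 183) = -8*(-503/3) = 4024/3)
489693 - (x(-179) + S(-165, 275))*(-156351 - 134392) = 489693 - (4024/3 + (-162 + 2*275))*(-156351 - 134392) = 489693 - (4024/3 + (-162 + 550))*(-290743) = 489693 - (4024/3 + 388)*(-290743) = 489693 - 5188*(-290743)/3 = 489693 - 1*(-1508374684/3) = 489693 + 1508374684/3 = 1509843763/3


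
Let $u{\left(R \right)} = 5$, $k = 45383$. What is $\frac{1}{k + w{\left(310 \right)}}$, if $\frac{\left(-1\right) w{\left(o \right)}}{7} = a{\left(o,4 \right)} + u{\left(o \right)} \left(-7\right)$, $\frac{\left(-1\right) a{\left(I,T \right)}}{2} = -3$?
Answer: $\frac{1}{45586} \approx 2.1937 \cdot 10^{-5}$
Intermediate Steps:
$a{\left(I,T \right)} = 6$ ($a{\left(I,T \right)} = \left(-2\right) \left(-3\right) = 6$)
$w{\left(o \right)} = 203$ ($w{\left(o \right)} = - 7 \left(6 + 5 \left(-7\right)\right) = - 7 \left(6 - 35\right) = \left(-7\right) \left(-29\right) = 203$)
$\frac{1}{k + w{\left(310 \right)}} = \frac{1}{45383 + 203} = \frac{1}{45586}$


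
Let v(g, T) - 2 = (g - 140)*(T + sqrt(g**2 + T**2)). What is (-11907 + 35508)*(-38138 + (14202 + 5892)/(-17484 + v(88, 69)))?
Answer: -6152786187633717/6835523 + 2055033474*sqrt(12505)/34177615 ≈ -9.0011e+8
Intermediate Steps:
v(g, T) = 2 + (-140 + g)*(T + sqrt(T**2 + g**2)) (v(g, T) = 2 + (g - 140)*(T + sqrt(g**2 + T**2)) = 2 + (-140 + g)*(T + sqrt(T**2 + g**2)))
(-11907 + 35508)*(-38138 + (14202 + 5892)/(-17484 + v(88, 69))) = (-11907 + 35508)*(-38138 + (14202 + 5892)/(-17484 + (2 - 140*69 - 140*sqrt(69**2 + 88**2) + 69*88 + 88*sqrt(69**2 + 88**2)))) = 23601*(-38138 + 20094/(-17484 + (2 - 9660 - 140*sqrt(4761 + 7744) + 6072 + 88*sqrt(4761 + 7744)))) = 23601*(-38138 + 20094/(-17484 + (2 - 9660 - 140*sqrt(12505) + 6072 + 88*sqrt(12505)))) = 23601*(-38138 + 20094/(-17484 + (-3586 - 52*sqrt(12505)))) = 23601*(-38138 + 20094/(-21070 - 52*sqrt(12505))) = -900094938 + 474238494/(-21070 - 52*sqrt(12505))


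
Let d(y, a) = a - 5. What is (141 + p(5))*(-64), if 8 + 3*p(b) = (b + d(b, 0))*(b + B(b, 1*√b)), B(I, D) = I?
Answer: -26560/3 ≈ -8853.3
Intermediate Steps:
d(y, a) = -5 + a
p(b) = -8/3 + 2*b*(-5 + b)/3 (p(b) = -8/3 + ((b + (-5 + 0))*(b + b))/3 = -8/3 + ((b - 5)*(2*b))/3 = -8/3 + ((-5 + b)*(2*b))/3 = -8/3 + (2*b*(-5 + b))/3 = -8/3 + 2*b*(-5 + b)/3)
(141 + p(5))*(-64) = (141 + (-8/3 - 10/3*5 + (⅔)*5²))*(-64) = (141 + (-8/3 - 50/3 + (⅔)*25))*(-64) = (141 + (-8/3 - 50/3 + 50/3))*(-64) = (141 - 8/3)*(-64) = (415/3)*(-64) = -26560/3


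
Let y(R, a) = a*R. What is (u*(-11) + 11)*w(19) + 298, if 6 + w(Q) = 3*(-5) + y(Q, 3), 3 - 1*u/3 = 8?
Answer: 6634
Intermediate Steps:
u = -15 (u = 9 - 3*8 = 9 - 24 = -15)
y(R, a) = R*a
w(Q) = -21 + 3*Q (w(Q) = -6 + (3*(-5) + Q*3) = -6 + (-15 + 3*Q) = -21 + 3*Q)
(u*(-11) + 11)*w(19) + 298 = (-15*(-11) + 11)*(-21 + 3*19) + 298 = (165 + 11)*(-21 + 57) + 298 = 176*36 + 298 = 6336 + 298 = 6634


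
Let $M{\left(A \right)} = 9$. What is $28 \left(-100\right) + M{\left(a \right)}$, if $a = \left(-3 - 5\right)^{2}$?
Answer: $-2791$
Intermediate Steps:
$a = 64$ ($a = \left(-8\right)^{2} = 64$)
$28 \left(-100\right) + M{\left(a \right)} = 28 \left(-100\right) + 9 = -2800 + 9 = -2791$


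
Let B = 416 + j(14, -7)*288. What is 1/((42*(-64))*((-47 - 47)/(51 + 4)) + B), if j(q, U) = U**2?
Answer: 55/1051712 ≈ 5.2296e-5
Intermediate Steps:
B = 14528 (B = 416 + (-7)**2*288 = 416 + 49*288 = 416 + 14112 = 14528)
1/((42*(-64))*((-47 - 47)/(51 + 4)) + B) = 1/((42*(-64))*((-47 - 47)/(51 + 4)) + 14528) = 1/(-(-252672)/55 + 14528) = 1/(-2688*(-94/55) + 14528) = 1/(252672/55 + 14528) = 1/(1051712/55) = 55/1051712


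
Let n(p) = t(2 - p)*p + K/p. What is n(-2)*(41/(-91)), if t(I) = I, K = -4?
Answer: 246/91 ≈ 2.7033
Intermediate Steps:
n(p) = -4/p + p*(2 - p) (n(p) = (2 - p)*p - 4/p = p*(2 - p) - 4/p = -4/p + p*(2 - p))
n(-2)*(41/(-91)) = ((-4 + (-2)²*(2 - 1*(-2)))/(-2))*(41/(-91)) = (-(-4 + 4*(2 + 2))/2)*(41*(-1/91)) = -(-4 + 4*4)/2*(-41/91) = -(-4 + 16)/2*(-41/91) = -½*12*(-41/91) = -6*(-41/91) = 246/91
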